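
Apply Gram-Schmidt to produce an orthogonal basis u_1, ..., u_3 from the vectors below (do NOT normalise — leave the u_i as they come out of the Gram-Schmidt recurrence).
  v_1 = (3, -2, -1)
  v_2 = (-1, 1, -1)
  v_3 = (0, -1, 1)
Orthogonal basis:
  u_1 = (3, -2, -1)
  u_2 = (-1/7, 3/7, -9/7)
  u_3 = (-9/26, -6/13, -3/26)

Apply the Gram-Schmidt recurrence
  u_1 = v_1
  u_i = v_i − Σ_{j<i} ((v_i · u_j) / (u_j · u_j)) · u_j.

Step by step this gives:
  u_1 = (3, -2, -1)
  u_2 = (-1/7, 3/7, -9/7)
  u_3 = (-9/26, -6/13, -3/26)

Orthogonality check:
  u_2 · u_1 = 0 (should be 0)
  u_3 · u_1 = 0 (should be 0)
  u_3 · u_2 = 0 (should be 0)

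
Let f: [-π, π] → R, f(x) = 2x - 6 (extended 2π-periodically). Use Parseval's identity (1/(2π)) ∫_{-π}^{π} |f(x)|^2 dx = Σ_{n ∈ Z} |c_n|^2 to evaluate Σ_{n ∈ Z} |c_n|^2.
Σ |c_n|^2 = 4π^2/3 + 36

Expand and integrate term by term over [-π, π]:
  ∫ (2x)^2 dx = 4·(2π^3/3); ∫ 2·2·(-6)·x dx = 0 (odd integrand); ∫ (-6)^2 dx = 36·2π.
So (1/(2π)) ∫_{-π}^{π} (2x - 6)^2 dx = 4π^2/3 + 36 = 4π^2/3 + 36.
Parseval ⇒ Σ |c_n|^2 = 4π^2/3 + 36.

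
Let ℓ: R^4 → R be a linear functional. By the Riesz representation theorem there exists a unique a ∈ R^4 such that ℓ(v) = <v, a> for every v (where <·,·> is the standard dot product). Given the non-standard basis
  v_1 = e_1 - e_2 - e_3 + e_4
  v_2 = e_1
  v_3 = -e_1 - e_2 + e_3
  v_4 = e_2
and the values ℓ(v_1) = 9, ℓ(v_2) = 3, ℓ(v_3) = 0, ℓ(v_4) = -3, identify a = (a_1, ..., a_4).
a = (3, -3, 0, 3)

Write a = (a_1, ..., a_4) in the standard basis. For each basis vector v_i, ℓ(v_i) = <v_i, a> is a linear equation in the a_j's. Collect the n equations into a matrix system V a = ℓ, where row i of V is v_i (expressed in the standard basis). Since V is invertible (lower-triangular with 1s on the diagonal, up to permutation), solve by back-substitution:
  V =
[[1, -1, -1, 1],
 [1, 0, 0, 0],
 [-1, -1, 1, 0],
 [0, 1, 0, 0]]
  V a = (9, 3, 0, -3)
Solving gives a = (3, -3, 0, 3).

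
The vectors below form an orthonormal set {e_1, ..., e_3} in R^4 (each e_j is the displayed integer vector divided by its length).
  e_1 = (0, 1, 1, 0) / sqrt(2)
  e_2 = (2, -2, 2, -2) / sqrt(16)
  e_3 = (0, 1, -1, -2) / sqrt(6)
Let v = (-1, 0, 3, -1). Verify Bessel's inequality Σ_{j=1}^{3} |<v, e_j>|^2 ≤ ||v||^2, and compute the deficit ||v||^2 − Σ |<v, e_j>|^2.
Σ |<v, e_j>|^2 = 83/12; ||v||^2 = 11; deficit = 49/12

Write each e_j = u_j / sqrt(<u_j, u_j>) where u_j is the displayed integer vector. Then <v, e_j> = <v, u_j> / sqrt(<u_j, u_j>), so |<v, e_j>|^2 = <v, u_j>^2 / <u_j, u_j>.
Coefficients: <v, e_1> = 3/sqrt(2), <v, e_2> = 6/sqrt(16), <v, e_3> = -1/sqrt(6).
Square and sum: Σ |<v, e_j>|^2 = 83/12.
Compute ||v||^2 = v·v = 11.
Deficit = 11 − 83/12 = 49/12 ≥ 0, confirming Bessel's inequality. (The deficit equals ||v − Σ <v,e_j> e_j||^2, the squared distance from v to span{e_j}.)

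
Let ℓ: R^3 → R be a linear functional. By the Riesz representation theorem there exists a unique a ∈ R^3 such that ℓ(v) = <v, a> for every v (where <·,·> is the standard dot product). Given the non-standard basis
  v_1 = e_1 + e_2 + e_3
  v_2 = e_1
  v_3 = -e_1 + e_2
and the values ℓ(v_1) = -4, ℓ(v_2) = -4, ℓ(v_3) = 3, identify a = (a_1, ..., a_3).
a = (-4, -1, 1)

Write a = (a_1, ..., a_3) in the standard basis. For each basis vector v_i, ℓ(v_i) = <v_i, a> is a linear equation in the a_j's. Collect the n equations into a matrix system V a = ℓ, where row i of V is v_i (expressed in the standard basis). Since V is invertible (lower-triangular with 1s on the diagonal, up to permutation), solve by back-substitution:
  V =
[[1, 1, 1],
 [1, 0, 0],
 [-1, 1, 0]]
  V a = (-4, -4, 3)
Solving gives a = (-4, -1, 1).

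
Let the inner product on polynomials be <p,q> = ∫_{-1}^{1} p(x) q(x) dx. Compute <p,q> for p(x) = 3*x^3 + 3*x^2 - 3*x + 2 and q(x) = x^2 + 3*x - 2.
<p,q> = -178/15

Expand the product: p(x)·q(x) = 3*x^5 + 12*x^4 - 13*x^2 + 12*x - 4.
∫_{-1}^{1} of each monomial x^k gives [2/(k+1) if k even, 0 if k odd]. Integrating term-by-term (or equivalently evaluating the antiderivative F(x) = x^6/2 + 12*x^5/5 - 13*x^3/3 + 6*x^2 - 4*x at the endpoints):
  F(1) − F(−1) = 17/30 − (373/30) = -178/15.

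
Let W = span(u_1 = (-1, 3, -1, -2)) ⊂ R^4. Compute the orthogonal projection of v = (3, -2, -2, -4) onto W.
proj_W(v) = (-1/15, 1/5, -1/15, -2/15)

Set up U = [u_1 | ... | u_1] ∈ R^(4×1). The projector onto W = col(U) is P = U (U^T U)^(-1) U^T.
Compute U^T U =
  [15],
and U^T v = (1).
Solve U^T U · c = U^T v for the coefficients: c = (1/15). The projection is proj_W(v) = U c.
Check: (v - proj_W(v)) · u_1 = 0  (should be 0).
Result: proj_W(v) = (-1/15, 1/5, -1/15, -2/15).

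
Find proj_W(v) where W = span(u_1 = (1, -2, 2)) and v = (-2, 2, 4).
proj_W(v) = (2/9, -4/9, 4/9)

Set up U = [u_1 | ... | u_1] ∈ R^(3×1). The projector onto W = col(U) is P = U (U^T U)^(-1) U^T.
Compute U^T U =
  [9],
and U^T v = (2).
Solve U^T U · c = U^T v for the coefficients: c = (2/9). The projection is proj_W(v) = U c.
Check: (v - proj_W(v)) · u_1 = 0  (should be 0).
Result: proj_W(v) = (2/9, -4/9, 4/9).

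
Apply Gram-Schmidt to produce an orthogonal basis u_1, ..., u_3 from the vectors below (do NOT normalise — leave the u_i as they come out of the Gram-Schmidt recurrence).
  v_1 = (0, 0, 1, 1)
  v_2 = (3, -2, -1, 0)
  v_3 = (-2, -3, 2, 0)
Orthogonal basis:
  u_1 = (0, 0, 1, 1)
  u_2 = (3, -2, -1/2, 1/2)
  u_3 = (-16/9, -85/27, 26/27, -26/27)

Apply the Gram-Schmidt recurrence
  u_1 = v_1
  u_i = v_i − Σ_{j<i} ((v_i · u_j) / (u_j · u_j)) · u_j.

Step by step this gives:
  u_1 = (0, 0, 1, 1)
  u_2 = (3, -2, -1/2, 1/2)
  u_3 = (-16/9, -85/27, 26/27, -26/27)

Orthogonality check:
  u_2 · u_1 = 0 (should be 0)
  u_3 · u_1 = 0 (should be 0)
  u_3 · u_2 = 0 (should be 0)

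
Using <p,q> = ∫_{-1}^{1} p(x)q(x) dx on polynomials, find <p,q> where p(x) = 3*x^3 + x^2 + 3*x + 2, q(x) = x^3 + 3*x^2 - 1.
<p,q> = 272/105

Expand the product: p(x)·q(x) = 3*x^6 + 10*x^5 + 6*x^4 + 8*x^3 + 5*x^2 - 3*x - 2.
∫_{-1}^{1} of each monomial x^k gives [2/(k+1) if k even, 0 if k odd]. Integrating term-by-term (or equivalently evaluating the antiderivative F(x) = 3*x^7/7 + 5*x^6/3 + 6*x^5/5 + 2*x^4 + 5*x^3/3 - 3*x^2/2 - 2*x at the endpoints):
  F(1) − F(−1) = 727/210 − (61/70) = 272/105.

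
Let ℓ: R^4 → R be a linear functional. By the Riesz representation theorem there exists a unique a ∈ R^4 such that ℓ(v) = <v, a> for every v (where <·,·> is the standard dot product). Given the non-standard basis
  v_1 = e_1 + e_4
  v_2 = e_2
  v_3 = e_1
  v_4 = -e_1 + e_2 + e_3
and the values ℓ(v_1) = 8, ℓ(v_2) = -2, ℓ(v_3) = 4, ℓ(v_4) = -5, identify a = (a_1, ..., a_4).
a = (4, -2, 1, 4)

Write a = (a_1, ..., a_4) in the standard basis. For each basis vector v_i, ℓ(v_i) = <v_i, a> is a linear equation in the a_j's. Collect the n equations into a matrix system V a = ℓ, where row i of V is v_i (expressed in the standard basis). Since V is invertible (lower-triangular with 1s on the diagonal, up to permutation), solve by back-substitution:
  V =
[[1, 0, 0, 1],
 [0, 1, 0, 0],
 [1, 0, 0, 0],
 [-1, 1, 1, 0]]
  V a = (8, -2, 4, -5)
Solving gives a = (4, -2, 1, 4).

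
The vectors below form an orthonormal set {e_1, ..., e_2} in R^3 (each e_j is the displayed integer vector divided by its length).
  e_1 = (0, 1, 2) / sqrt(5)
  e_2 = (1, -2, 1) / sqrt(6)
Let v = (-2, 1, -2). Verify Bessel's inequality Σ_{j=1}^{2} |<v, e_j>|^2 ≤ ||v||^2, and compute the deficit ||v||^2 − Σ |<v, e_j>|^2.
Σ |<v, e_j>|^2 = 39/5; ||v||^2 = 9; deficit = 6/5

Write each e_j = u_j / sqrt(<u_j, u_j>) where u_j is the displayed integer vector. Then <v, e_j> = <v, u_j> / sqrt(<u_j, u_j>), so |<v, e_j>|^2 = <v, u_j>^2 / <u_j, u_j>.
Coefficients: <v, e_1> = -3/sqrt(5), <v, e_2> = -6/sqrt(6).
Square and sum: Σ |<v, e_j>|^2 = 39/5.
Compute ||v||^2 = v·v = 9.
Deficit = 9 − 39/5 = 6/5 ≥ 0, confirming Bessel's inequality. (The deficit equals ||v − Σ <v,e_j> e_j||^2, the squared distance from v to span{e_j}.)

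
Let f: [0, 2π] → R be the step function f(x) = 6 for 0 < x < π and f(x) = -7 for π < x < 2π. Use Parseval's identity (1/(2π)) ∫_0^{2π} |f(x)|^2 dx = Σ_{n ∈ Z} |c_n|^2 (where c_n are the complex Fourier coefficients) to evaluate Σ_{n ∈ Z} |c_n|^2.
Σ |c_n|^2 = 85/2

Parseval equates the L^2 energy of f (normalised by 1/(2π)) with the ℓ^2 sum of its Fourier coefficients: (1/(2π)) ∫_0^{2π} |f|^2 = Σ |c_n|^2.
Compute the left side: (1/(2π)) [∫_0^π 6^2 dx + ∫_π^{2π} (-7)^2 dx] = (1/(2π)) · (36π + 49π) = (36 + 49)/2 = 85/2.
So Σ_{n ∈ Z} |c_n|^2 = 85/2.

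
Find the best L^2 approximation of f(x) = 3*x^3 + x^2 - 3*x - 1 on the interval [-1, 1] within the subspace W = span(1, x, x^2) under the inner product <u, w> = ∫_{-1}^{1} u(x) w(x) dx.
g(x) = x^2 - 6*x/5 - 1

The best approximation g ∈ W is the orthogonal projection of f onto W. Writing g = a_0 + a_1 x + a_2 x^2, the coefficients solve the normal equations G · a = b where
  G_{ij} = <φ_i, φ_j> and b_i = <f, φ_i>, with φ_0 = 1, φ_1 = x, φ_2 = x^2.
G =
  [2, 0, 2/3]
  [0, 2/3, 0]
  [2/3, 0, 2/5],
b = (-4/3, -4/5, -4/15).
Solving gives a_0 = -1, a_1 = -6/5, a_2 = 1, so
  g(x) = x^2 - 6*x/5 - 1.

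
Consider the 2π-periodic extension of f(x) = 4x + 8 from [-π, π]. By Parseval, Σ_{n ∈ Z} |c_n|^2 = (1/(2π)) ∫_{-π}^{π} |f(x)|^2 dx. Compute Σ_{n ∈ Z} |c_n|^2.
Σ |c_n|^2 = 16π^2/3 + 64

Expand and integrate term by term over [-π, π]:
  ∫ (4x)^2 dx = 16·(2π^3/3); ∫ 2·4·(8)·x dx = 0 (odd integrand); ∫ 8^2 dx = 64·2π.
So (1/(2π)) ∫_{-π}^{π} (4x + 8)^2 dx = 16π^2/3 + 64 = 16π^2/3 + 64.
Parseval ⇒ Σ |c_n|^2 = 16π^2/3 + 64.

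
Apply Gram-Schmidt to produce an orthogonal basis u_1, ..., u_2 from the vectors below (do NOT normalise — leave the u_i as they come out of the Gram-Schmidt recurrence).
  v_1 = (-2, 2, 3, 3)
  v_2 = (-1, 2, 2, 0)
Orthogonal basis:
  u_1 = (-2, 2, 3, 3)
  u_2 = (-1/13, 14/13, 8/13, -18/13)

Apply the Gram-Schmidt recurrence
  u_1 = v_1
  u_i = v_i − Σ_{j<i} ((v_i · u_j) / (u_j · u_j)) · u_j.

Step by step this gives:
  u_1 = (-2, 2, 3, 3)
  u_2 = (-1/13, 14/13, 8/13, -18/13)

Orthogonality check:
  u_2 · u_1 = 0 (should be 0)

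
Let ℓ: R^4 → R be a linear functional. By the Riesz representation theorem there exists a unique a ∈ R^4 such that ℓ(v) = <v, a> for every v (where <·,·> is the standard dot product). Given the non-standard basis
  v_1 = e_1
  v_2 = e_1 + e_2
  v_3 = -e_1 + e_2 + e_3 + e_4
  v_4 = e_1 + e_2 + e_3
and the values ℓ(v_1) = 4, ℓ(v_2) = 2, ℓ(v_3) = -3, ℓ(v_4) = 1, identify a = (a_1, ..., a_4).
a = (4, -2, -1, 4)

Write a = (a_1, ..., a_4) in the standard basis. For each basis vector v_i, ℓ(v_i) = <v_i, a> is a linear equation in the a_j's. Collect the n equations into a matrix system V a = ℓ, where row i of V is v_i (expressed in the standard basis). Since V is invertible (lower-triangular with 1s on the diagonal, up to permutation), solve by back-substitution:
  V =
[[1, 0, 0, 0],
 [1, 1, 0, 0],
 [-1, 1, 1, 1],
 [1, 1, 1, 0]]
  V a = (4, 2, -3, 1)
Solving gives a = (4, -2, -1, 4).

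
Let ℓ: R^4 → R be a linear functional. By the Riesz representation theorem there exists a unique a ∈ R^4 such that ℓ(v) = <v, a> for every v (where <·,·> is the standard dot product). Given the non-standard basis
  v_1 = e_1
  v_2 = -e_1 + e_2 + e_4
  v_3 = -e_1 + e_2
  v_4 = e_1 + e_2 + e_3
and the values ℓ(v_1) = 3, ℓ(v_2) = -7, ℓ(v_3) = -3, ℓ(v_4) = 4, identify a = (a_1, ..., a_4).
a = (3, 0, 1, -4)

Write a = (a_1, ..., a_4) in the standard basis. For each basis vector v_i, ℓ(v_i) = <v_i, a> is a linear equation in the a_j's. Collect the n equations into a matrix system V a = ℓ, where row i of V is v_i (expressed in the standard basis). Since V is invertible (lower-triangular with 1s on the diagonal, up to permutation), solve by back-substitution:
  V =
[[1, 0, 0, 0],
 [-1, 1, 0, 1],
 [-1, 1, 0, 0],
 [1, 1, 1, 0]]
  V a = (3, -7, -3, 4)
Solving gives a = (3, 0, 1, -4).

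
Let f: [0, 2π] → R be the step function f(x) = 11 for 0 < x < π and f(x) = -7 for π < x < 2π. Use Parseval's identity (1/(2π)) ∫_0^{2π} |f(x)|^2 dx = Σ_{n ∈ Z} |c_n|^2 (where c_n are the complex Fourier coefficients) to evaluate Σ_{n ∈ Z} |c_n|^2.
Σ |c_n|^2 = 85

Parseval equates the L^2 energy of f (normalised by 1/(2π)) with the ℓ^2 sum of its Fourier coefficients: (1/(2π)) ∫_0^{2π} |f|^2 = Σ |c_n|^2.
Compute the left side: (1/(2π)) [∫_0^π 11^2 dx + ∫_π^{2π} (-7)^2 dx] = (1/(2π)) · (121π + 49π) = (121 + 49)/2 = 85.
So Σ_{n ∈ Z} |c_n|^2 = 85.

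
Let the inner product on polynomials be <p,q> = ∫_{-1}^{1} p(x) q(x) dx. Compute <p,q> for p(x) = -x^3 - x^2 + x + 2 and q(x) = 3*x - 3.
<p,q> = -46/5

Expand the product: p(x)·q(x) = -3*x^4 + 6*x^2 + 3*x - 6.
∫_{-1}^{1} of each monomial x^k gives [2/(k+1) if k even, 0 if k odd]. Integrating term-by-term (or equivalently evaluating the antiderivative F(x) = -3*x^5/5 + 2*x^3 + 3*x^2/2 - 6*x at the endpoints):
  F(1) − F(−1) = -31/10 − (61/10) = -46/5.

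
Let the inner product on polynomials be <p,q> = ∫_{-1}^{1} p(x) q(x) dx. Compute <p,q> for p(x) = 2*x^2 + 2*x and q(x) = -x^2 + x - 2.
<p,q> = -32/15

Expand the product: p(x)·q(x) = -2*x^4 - 2*x^2 - 4*x.
∫_{-1}^{1} of each monomial x^k gives [2/(k+1) if k even, 0 if k odd]. Integrating term-by-term (or equivalently evaluating the antiderivative F(x) = -2*x^5/5 - 2*x^3/3 - 2*x^2 at the endpoints):
  F(1) − F(−1) = -46/15 − (-14/15) = -32/15.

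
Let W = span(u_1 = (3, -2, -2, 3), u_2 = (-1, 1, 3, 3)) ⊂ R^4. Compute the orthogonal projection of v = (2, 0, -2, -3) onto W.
proj_W(v) = (199/258, -103/129, -323/129, -227/86)

Set up U = [u_1 | ... | u_2] ∈ R^(4×2). The projector onto W = col(U) is P = U (U^T U)^(-1) U^T.
Compute U^T U =
  [26, -2]
  [-2, 20],
and U^T v = (1, -17).
Solve U^T U · c = U^T v for the coefficients: c = (-7/258, -110/129). The projection is proj_W(v) = U c.
Check: (v - proj_W(v)) · u_1 = 0  (should be 0).
Check: (v - proj_W(v)) · u_2 = 0  (should be 0).
Result: proj_W(v) = (199/258, -103/129, -323/129, -227/86).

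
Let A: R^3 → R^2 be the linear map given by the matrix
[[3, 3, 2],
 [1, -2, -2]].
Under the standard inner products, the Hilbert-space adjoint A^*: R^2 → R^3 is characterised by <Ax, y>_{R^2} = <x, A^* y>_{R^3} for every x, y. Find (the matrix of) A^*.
A^* = A^T =
[[3, 1],
 [3, -2],
 [2, -2]]

For real matrices with standard dot products, the defining identity <Ax, y> = <x, A^* y> gives (Ax)^T y = x^T (A^*) y, i.e. x^T A^T y = x^T (A^*) y. Since this holds for all x, y, we must have A^* = A^T. Therefore
A^* =
[[3, 1],
 [3, -2],
 [2, -2]].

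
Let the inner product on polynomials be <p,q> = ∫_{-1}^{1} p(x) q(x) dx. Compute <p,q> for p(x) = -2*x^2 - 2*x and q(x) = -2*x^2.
<p,q> = 8/5

Expand the product: p(x)·q(x) = 4*x^4 + 4*x^3.
∫_{-1}^{1} of each monomial x^k gives [2/(k+1) if k even, 0 if k odd]. Integrating term-by-term (or equivalently evaluating the antiderivative F(x) = 4*x^5/5 + x^4 at the endpoints):
  F(1) − F(−1) = 9/5 − (1/5) = 8/5.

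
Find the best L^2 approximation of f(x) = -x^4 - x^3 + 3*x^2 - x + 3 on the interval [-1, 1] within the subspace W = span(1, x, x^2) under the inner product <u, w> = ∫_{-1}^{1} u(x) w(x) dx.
g(x) = 15*x^2/7 - 8*x/5 + 108/35

The best approximation g ∈ W is the orthogonal projection of f onto W. Writing g = a_0 + a_1 x + a_2 x^2, the coefficients solve the normal equations G · a = b where
  G_{ij} = <φ_i, φ_j> and b_i = <f, φ_i>, with φ_0 = 1, φ_1 = x, φ_2 = x^2.
G =
  [2, 0, 2/3]
  [0, 2/3, 0]
  [2/3, 0, 2/5],
b = (38/5, -16/15, 102/35).
Solving gives a_0 = 108/35, a_1 = -8/5, a_2 = 15/7, so
  g(x) = 15*x^2/7 - 8*x/5 + 108/35.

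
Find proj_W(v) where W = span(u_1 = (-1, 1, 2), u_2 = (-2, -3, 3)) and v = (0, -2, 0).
proj_W(v) = (-18/107, -212/107, -10/107)

Set up U = [u_1 | ... | u_2] ∈ R^(3×2). The projector onto W = col(U) is P = U (U^T U)^(-1) U^T.
Compute U^T U =
  [6, 5]
  [5, 22],
and U^T v = (-2, 6).
Solve U^T U · c = U^T v for the coefficients: c = (-74/107, 46/107). The projection is proj_W(v) = U c.
Check: (v - proj_W(v)) · u_1 = 0  (should be 0).
Check: (v - proj_W(v)) · u_2 = 0  (should be 0).
Result: proj_W(v) = (-18/107, -212/107, -10/107).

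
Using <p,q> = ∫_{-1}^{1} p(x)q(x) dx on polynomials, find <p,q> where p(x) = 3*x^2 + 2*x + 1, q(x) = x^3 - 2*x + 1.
<p,q> = 32/15

Expand the product: p(x)·q(x) = 3*x^5 + 2*x^4 - 5*x^3 - x^2 + 1.
∫_{-1}^{1} of each monomial x^k gives [2/(k+1) if k even, 0 if k odd]. Integrating term-by-term (or equivalently evaluating the antiderivative F(x) = x^6/2 + 2*x^5/5 - 5*x^4/4 - x^3/3 + x at the endpoints):
  F(1) − F(−1) = 19/60 − (-109/60) = 32/15.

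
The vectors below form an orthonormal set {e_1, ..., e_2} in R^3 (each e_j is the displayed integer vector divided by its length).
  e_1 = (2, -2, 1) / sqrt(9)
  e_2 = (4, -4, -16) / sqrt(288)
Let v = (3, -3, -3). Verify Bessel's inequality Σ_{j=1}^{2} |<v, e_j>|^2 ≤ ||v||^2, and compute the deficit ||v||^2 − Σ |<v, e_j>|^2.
Σ |<v, e_j>|^2 = 27; ||v||^2 = 27; deficit = 0

Write each e_j = u_j / sqrt(<u_j, u_j>) where u_j is the displayed integer vector. Then <v, e_j> = <v, u_j> / sqrt(<u_j, u_j>), so |<v, e_j>|^2 = <v, u_j>^2 / <u_j, u_j>.
Coefficients: <v, e_1> = 9/sqrt(9), <v, e_2> = 72/sqrt(288).
Square and sum: Σ |<v, e_j>|^2 = 27.
Compute ||v||^2 = v·v = 27.
Deficit = 27 − 27 = 0 ≥ 0, confirming Bessel's inequality. (The deficit equals ||v − Σ <v,e_j> e_j||^2, the squared distance from v to span{e_j}.)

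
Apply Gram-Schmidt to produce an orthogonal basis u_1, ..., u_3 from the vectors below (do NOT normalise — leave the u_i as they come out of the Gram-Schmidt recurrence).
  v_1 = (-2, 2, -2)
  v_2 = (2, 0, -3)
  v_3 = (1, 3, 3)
Orthogonal basis:
  u_1 = (-2, 2, -2)
  u_2 = (7/3, -1/3, -8/3)
  u_3 = (36/19, 60/19, 24/19)

Apply the Gram-Schmidt recurrence
  u_1 = v_1
  u_i = v_i − Σ_{j<i} ((v_i · u_j) / (u_j · u_j)) · u_j.

Step by step this gives:
  u_1 = (-2, 2, -2)
  u_2 = (7/3, -1/3, -8/3)
  u_3 = (36/19, 60/19, 24/19)

Orthogonality check:
  u_2 · u_1 = 0 (should be 0)
  u_3 · u_1 = 0 (should be 0)
  u_3 · u_2 = 0 (should be 0)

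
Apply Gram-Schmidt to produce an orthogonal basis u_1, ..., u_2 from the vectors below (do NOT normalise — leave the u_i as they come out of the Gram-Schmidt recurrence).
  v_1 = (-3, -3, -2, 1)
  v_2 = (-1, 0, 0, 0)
Orthogonal basis:
  u_1 = (-3, -3, -2, 1)
  u_2 = (-14/23, 9/23, 6/23, -3/23)

Apply the Gram-Schmidt recurrence
  u_1 = v_1
  u_i = v_i − Σ_{j<i} ((v_i · u_j) / (u_j · u_j)) · u_j.

Step by step this gives:
  u_1 = (-3, -3, -2, 1)
  u_2 = (-14/23, 9/23, 6/23, -3/23)

Orthogonality check:
  u_2 · u_1 = 0 (should be 0)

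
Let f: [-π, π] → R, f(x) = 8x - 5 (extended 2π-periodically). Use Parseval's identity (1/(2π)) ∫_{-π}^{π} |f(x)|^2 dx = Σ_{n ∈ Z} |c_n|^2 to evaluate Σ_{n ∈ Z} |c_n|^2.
Σ |c_n|^2 = 64π^2/3 + 25

Expand and integrate term by term over [-π, π]:
  ∫ (8x)^2 dx = 64·(2π^3/3); ∫ 2·8·(-5)·x dx = 0 (odd integrand); ∫ (-5)^2 dx = 25·2π.
So (1/(2π)) ∫_{-π}^{π} (8x - 5)^2 dx = 64π^2/3 + 25 = 64π^2/3 + 25.
Parseval ⇒ Σ |c_n|^2 = 64π^2/3 + 25.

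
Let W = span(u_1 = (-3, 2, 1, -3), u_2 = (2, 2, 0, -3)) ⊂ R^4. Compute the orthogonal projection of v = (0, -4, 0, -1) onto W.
proj_W(v) = (-5/171, -130/171, -25/171, 65/57)

Set up U = [u_1 | ... | u_2] ∈ R^(4×2). The projector onto W = col(U) is P = U (U^T U)^(-1) U^T.
Compute U^T U =
  [23, 7]
  [7, 17],
and U^T v = (-5, -5).
Solve U^T U · c = U^T v for the coefficients: c = (-25/171, -40/171). The projection is proj_W(v) = U c.
Check: (v - proj_W(v)) · u_1 = 0  (should be 0).
Check: (v - proj_W(v)) · u_2 = 0  (should be 0).
Result: proj_W(v) = (-5/171, -130/171, -25/171, 65/57).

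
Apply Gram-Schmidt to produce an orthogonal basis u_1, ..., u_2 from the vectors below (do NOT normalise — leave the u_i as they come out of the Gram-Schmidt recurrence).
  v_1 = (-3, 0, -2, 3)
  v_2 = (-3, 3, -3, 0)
Orthogonal basis:
  u_1 = (-3, 0, -2, 3)
  u_2 = (-21/22, 3, -18/11, -45/22)

Apply the Gram-Schmidt recurrence
  u_1 = v_1
  u_i = v_i − Σ_{j<i} ((v_i · u_j) / (u_j · u_j)) · u_j.

Step by step this gives:
  u_1 = (-3, 0, -2, 3)
  u_2 = (-21/22, 3, -18/11, -45/22)

Orthogonality check:
  u_2 · u_1 = 0 (should be 0)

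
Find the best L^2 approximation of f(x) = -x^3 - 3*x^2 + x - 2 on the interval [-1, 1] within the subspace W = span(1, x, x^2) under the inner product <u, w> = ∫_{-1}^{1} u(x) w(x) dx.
g(x) = -3*x^2 + 2*x/5 - 2

The best approximation g ∈ W is the orthogonal projection of f onto W. Writing g = a_0 + a_1 x + a_2 x^2, the coefficients solve the normal equations G · a = b where
  G_{ij} = <φ_i, φ_j> and b_i = <f, φ_i>, with φ_0 = 1, φ_1 = x, φ_2 = x^2.
G =
  [2, 0, 2/3]
  [0, 2/3, 0]
  [2/3, 0, 2/5],
b = (-6, 4/15, -38/15).
Solving gives a_0 = -2, a_1 = 2/5, a_2 = -3, so
  g(x) = -3*x^2 + 2*x/5 - 2.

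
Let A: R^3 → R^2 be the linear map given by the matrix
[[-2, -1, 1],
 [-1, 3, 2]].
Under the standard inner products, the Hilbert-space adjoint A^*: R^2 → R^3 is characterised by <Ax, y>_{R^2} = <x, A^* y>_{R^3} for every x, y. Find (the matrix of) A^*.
A^* = A^T =
[[-2, -1],
 [-1, 3],
 [1, 2]]

For real matrices with standard dot products, the defining identity <Ax, y> = <x, A^* y> gives (Ax)^T y = x^T (A^*) y, i.e. x^T A^T y = x^T (A^*) y. Since this holds for all x, y, we must have A^* = A^T. Therefore
A^* =
[[-2, -1],
 [-1, 3],
 [1, 2]].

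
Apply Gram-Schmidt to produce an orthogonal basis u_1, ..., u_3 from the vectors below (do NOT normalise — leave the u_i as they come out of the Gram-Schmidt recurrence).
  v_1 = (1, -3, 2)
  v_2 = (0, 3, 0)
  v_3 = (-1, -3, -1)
Orthogonal basis:
  u_1 = (1, -3, 2)
  u_2 = (9/14, 15/14, 9/7)
  u_3 = (-2/5, 0, 1/5)

Apply the Gram-Schmidt recurrence
  u_1 = v_1
  u_i = v_i − Σ_{j<i} ((v_i · u_j) / (u_j · u_j)) · u_j.

Step by step this gives:
  u_1 = (1, -3, 2)
  u_2 = (9/14, 15/14, 9/7)
  u_3 = (-2/5, 0, 1/5)

Orthogonality check:
  u_2 · u_1 = 0 (should be 0)
  u_3 · u_1 = 0 (should be 0)
  u_3 · u_2 = 0 (should be 0)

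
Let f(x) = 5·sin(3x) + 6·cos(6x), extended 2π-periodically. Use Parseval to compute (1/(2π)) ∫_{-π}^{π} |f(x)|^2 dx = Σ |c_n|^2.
Σ |c_n|^2 = 61/2

Expand |f|^2 and use orthogonality of {sin(nx), cos(mx)} on [-π, π]:
  ∫_{-π}^{π} sin(nx)^2 dx = π, ∫ cos(mx)^2 dx = π, and cross terms integrate to 0.
So ∫_{-π}^{π} f(x)^2 dx = 5^2 · π + 6^2 · π = (25 + 36)π.
Divide by 2π: (25 + 36)/2 = 61/2.
By Parseval, this equals Σ |c_n|^2.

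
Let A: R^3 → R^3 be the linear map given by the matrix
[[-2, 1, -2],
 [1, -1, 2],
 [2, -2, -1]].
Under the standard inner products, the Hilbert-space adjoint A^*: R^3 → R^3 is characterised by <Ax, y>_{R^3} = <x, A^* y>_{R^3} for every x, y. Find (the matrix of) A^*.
A^* = A^T =
[[-2, 1, 2],
 [1, -1, -2],
 [-2, 2, -1]]

For real matrices with standard dot products, the defining identity <Ax, y> = <x, A^* y> gives (Ax)^T y = x^T (A^*) y, i.e. x^T A^T y = x^T (A^*) y. Since this holds for all x, y, we must have A^* = A^T. Therefore
A^* =
[[-2, 1, 2],
 [1, -1, -2],
 [-2, 2, -1]].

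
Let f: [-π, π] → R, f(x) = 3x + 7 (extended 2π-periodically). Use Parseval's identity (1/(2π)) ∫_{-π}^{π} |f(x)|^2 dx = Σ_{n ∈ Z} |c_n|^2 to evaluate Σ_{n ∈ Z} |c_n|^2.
Σ |c_n|^2 = 3π^2 + 49

Expand and integrate term by term over [-π, π]:
  ∫ (3x)^2 dx = 9·(2π^3/3); ∫ 2·3·(7)·x dx = 0 (odd integrand); ∫ 7^2 dx = 49·2π.
So (1/(2π)) ∫_{-π}^{π} (3x + 7)^2 dx = 9π^2/3 + 49 = 3π^2 + 49.
Parseval ⇒ Σ |c_n|^2 = 3π^2 + 49.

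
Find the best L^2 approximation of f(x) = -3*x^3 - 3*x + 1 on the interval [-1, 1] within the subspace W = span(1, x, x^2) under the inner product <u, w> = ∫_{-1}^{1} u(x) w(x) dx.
g(x) = 1 - 24*x/5

The best approximation g ∈ W is the orthogonal projection of f onto W. Writing g = a_0 + a_1 x + a_2 x^2, the coefficients solve the normal equations G · a = b where
  G_{ij} = <φ_i, φ_j> and b_i = <f, φ_i>, with φ_0 = 1, φ_1 = x, φ_2 = x^2.
G =
  [2, 0, 2/3]
  [0, 2/3, 0]
  [2/3, 0, 2/5],
b = (2, -16/5, 2/3).
Solving gives a_0 = 1, a_1 = -24/5, a_2 = 0, so
  g(x) = 1 - 24*x/5.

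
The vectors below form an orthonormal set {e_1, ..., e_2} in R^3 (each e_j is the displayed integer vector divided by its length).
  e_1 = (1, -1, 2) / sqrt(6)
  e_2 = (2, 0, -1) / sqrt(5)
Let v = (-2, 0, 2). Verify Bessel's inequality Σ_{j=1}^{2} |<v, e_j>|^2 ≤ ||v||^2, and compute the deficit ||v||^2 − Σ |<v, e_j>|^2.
Σ |<v, e_j>|^2 = 118/15; ||v||^2 = 8; deficit = 2/15

Write each e_j = u_j / sqrt(<u_j, u_j>) where u_j is the displayed integer vector. Then <v, e_j> = <v, u_j> / sqrt(<u_j, u_j>), so |<v, e_j>|^2 = <v, u_j>^2 / <u_j, u_j>.
Coefficients: <v, e_1> = 2/sqrt(6), <v, e_2> = -6/sqrt(5).
Square and sum: Σ |<v, e_j>|^2 = 118/15.
Compute ||v||^2 = v·v = 8.
Deficit = 8 − 118/15 = 2/15 ≥ 0, confirming Bessel's inequality. (The deficit equals ||v − Σ <v,e_j> e_j||^2, the squared distance from v to span{e_j}.)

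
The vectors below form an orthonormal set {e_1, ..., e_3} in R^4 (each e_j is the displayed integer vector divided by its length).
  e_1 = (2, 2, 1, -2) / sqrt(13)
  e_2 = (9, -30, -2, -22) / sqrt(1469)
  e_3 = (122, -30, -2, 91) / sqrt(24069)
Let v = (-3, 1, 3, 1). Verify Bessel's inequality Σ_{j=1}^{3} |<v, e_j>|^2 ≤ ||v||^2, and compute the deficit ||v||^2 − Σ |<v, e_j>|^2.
Σ |<v, e_j>|^2 = 2051/213; ||v||^2 = 20; deficit = 2209/213

Write each e_j = u_j / sqrt(<u_j, u_j>) where u_j is the displayed integer vector. Then <v, e_j> = <v, u_j> / sqrt(<u_j, u_j>), so |<v, e_j>|^2 = <v, u_j>^2 / <u_j, u_j>.
Coefficients: <v, e_1> = -3/sqrt(13), <v, e_2> = -85/sqrt(1469), <v, e_3> = -311/sqrt(24069).
Square and sum: Σ |<v, e_j>|^2 = 2051/213.
Compute ||v||^2 = v·v = 20.
Deficit = 20 − 2051/213 = 2209/213 ≥ 0, confirming Bessel's inequality. (The deficit equals ||v − Σ <v,e_j> e_j||^2, the squared distance from v to span{e_j}.)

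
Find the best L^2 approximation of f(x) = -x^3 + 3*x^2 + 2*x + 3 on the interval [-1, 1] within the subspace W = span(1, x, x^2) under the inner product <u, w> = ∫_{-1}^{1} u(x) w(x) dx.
g(x) = 3*x^2 + 7*x/5 + 3

The best approximation g ∈ W is the orthogonal projection of f onto W. Writing g = a_0 + a_1 x + a_2 x^2, the coefficients solve the normal equations G · a = b where
  G_{ij} = <φ_i, φ_j> and b_i = <f, φ_i>, with φ_0 = 1, φ_1 = x, φ_2 = x^2.
G =
  [2, 0, 2/3]
  [0, 2/3, 0]
  [2/3, 0, 2/5],
b = (8, 14/15, 16/5).
Solving gives a_0 = 3, a_1 = 7/5, a_2 = 3, so
  g(x) = 3*x^2 + 7*x/5 + 3.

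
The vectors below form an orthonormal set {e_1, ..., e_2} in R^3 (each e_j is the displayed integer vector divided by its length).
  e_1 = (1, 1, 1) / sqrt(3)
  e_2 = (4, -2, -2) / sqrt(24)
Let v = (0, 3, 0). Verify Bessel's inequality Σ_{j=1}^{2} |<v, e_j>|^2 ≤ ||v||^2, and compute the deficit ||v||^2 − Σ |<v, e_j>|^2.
Σ |<v, e_j>|^2 = 9/2; ||v||^2 = 9; deficit = 9/2

Write each e_j = u_j / sqrt(<u_j, u_j>) where u_j is the displayed integer vector. Then <v, e_j> = <v, u_j> / sqrt(<u_j, u_j>), so |<v, e_j>|^2 = <v, u_j>^2 / <u_j, u_j>.
Coefficients: <v, e_1> = 3/sqrt(3), <v, e_2> = -6/sqrt(24).
Square and sum: Σ |<v, e_j>|^2 = 9/2.
Compute ||v||^2 = v·v = 9.
Deficit = 9 − 9/2 = 9/2 ≥ 0, confirming Bessel's inequality. (The deficit equals ||v − Σ <v,e_j> e_j||^2, the squared distance from v to span{e_j}.)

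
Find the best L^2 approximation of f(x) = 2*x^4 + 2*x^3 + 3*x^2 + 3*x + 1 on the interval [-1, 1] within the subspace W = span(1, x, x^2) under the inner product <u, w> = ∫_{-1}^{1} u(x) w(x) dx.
g(x) = 33*x^2/7 + 21*x/5 + 29/35

The best approximation g ∈ W is the orthogonal projection of f onto W. Writing g = a_0 + a_1 x + a_2 x^2, the coefficients solve the normal equations G · a = b where
  G_{ij} = <φ_i, φ_j> and b_i = <f, φ_i>, with φ_0 = 1, φ_1 = x, φ_2 = x^2.
G =
  [2, 0, 2/3]
  [0, 2/3, 0]
  [2/3, 0, 2/5],
b = (24/5, 14/5, 256/105).
Solving gives a_0 = 29/35, a_1 = 21/5, a_2 = 33/7, so
  g(x) = 33*x^2/7 + 21*x/5 + 29/35.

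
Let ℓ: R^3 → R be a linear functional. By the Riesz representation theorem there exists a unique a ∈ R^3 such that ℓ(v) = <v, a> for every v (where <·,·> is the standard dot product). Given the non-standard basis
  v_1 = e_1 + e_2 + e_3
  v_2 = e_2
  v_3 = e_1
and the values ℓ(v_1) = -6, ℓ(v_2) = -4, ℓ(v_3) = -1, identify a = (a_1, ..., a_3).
a = (-1, -4, -1)

Write a = (a_1, ..., a_3) in the standard basis. For each basis vector v_i, ℓ(v_i) = <v_i, a> is a linear equation in the a_j's. Collect the n equations into a matrix system V a = ℓ, where row i of V is v_i (expressed in the standard basis). Since V is invertible (lower-triangular with 1s on the diagonal, up to permutation), solve by back-substitution:
  V =
[[1, 1, 1],
 [0, 1, 0],
 [1, 0, 0]]
  V a = (-6, -4, -1)
Solving gives a = (-1, -4, -1).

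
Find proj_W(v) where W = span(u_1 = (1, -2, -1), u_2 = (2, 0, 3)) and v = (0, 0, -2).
proj_W(v) = (-48/77, -40/77, -122/77)

Set up U = [u_1 | ... | u_2] ∈ R^(3×2). The projector onto W = col(U) is P = U (U^T U)^(-1) U^T.
Compute U^T U =
  [6, -1]
  [-1, 13],
and U^T v = (2, -6).
Solve U^T U · c = U^T v for the coefficients: c = (20/77, -34/77). The projection is proj_W(v) = U c.
Check: (v - proj_W(v)) · u_1 = 0  (should be 0).
Check: (v - proj_W(v)) · u_2 = 0  (should be 0).
Result: proj_W(v) = (-48/77, -40/77, -122/77).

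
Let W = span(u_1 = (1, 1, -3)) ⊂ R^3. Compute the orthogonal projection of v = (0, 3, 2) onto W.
proj_W(v) = (-3/11, -3/11, 9/11)

Set up U = [u_1 | ... | u_1] ∈ R^(3×1). The projector onto W = col(U) is P = U (U^T U)^(-1) U^T.
Compute U^T U =
  [11],
and U^T v = (-3).
Solve U^T U · c = U^T v for the coefficients: c = (-3/11). The projection is proj_W(v) = U c.
Check: (v - proj_W(v)) · u_1 = 0  (should be 0).
Result: proj_W(v) = (-3/11, -3/11, 9/11).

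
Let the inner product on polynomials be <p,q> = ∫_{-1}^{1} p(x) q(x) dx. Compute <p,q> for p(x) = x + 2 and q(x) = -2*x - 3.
<p,q> = -40/3

Expand the product: p(x)·q(x) = -2*x^2 - 7*x - 6.
∫_{-1}^{1} of each monomial x^k gives [2/(k+1) if k even, 0 if k odd]. Integrating term-by-term (or equivalently evaluating the antiderivative F(x) = -2*x^3/3 - 7*x^2/2 - 6*x at the endpoints):
  F(1) − F(−1) = -61/6 − (19/6) = -40/3.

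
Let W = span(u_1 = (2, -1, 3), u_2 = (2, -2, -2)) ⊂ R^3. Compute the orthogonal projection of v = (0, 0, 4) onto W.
proj_W(v) = (8/21, 10/21, 82/21)

Set up U = [u_1 | ... | u_2] ∈ R^(3×2). The projector onto W = col(U) is P = U (U^T U)^(-1) U^T.
Compute U^T U =
  [14, 0]
  [0, 12],
and U^T v = (12, -8).
Solve U^T U · c = U^T v for the coefficients: c = (6/7, -2/3). The projection is proj_W(v) = U c.
Check: (v - proj_W(v)) · u_1 = 0  (should be 0).
Check: (v - proj_W(v)) · u_2 = 0  (should be 0).
Result: proj_W(v) = (8/21, 10/21, 82/21).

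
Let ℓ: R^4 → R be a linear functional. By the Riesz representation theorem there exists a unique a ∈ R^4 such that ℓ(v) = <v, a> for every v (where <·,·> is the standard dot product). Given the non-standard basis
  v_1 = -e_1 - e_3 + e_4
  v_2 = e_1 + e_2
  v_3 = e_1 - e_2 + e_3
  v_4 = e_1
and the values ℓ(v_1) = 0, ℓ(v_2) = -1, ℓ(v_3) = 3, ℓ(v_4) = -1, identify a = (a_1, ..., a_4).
a = (-1, 0, 4, 3)

Write a = (a_1, ..., a_4) in the standard basis. For each basis vector v_i, ℓ(v_i) = <v_i, a> is a linear equation in the a_j's. Collect the n equations into a matrix system V a = ℓ, where row i of V is v_i (expressed in the standard basis). Since V is invertible (lower-triangular with 1s on the diagonal, up to permutation), solve by back-substitution:
  V =
[[-1, 0, -1, 1],
 [1, 1, 0, 0],
 [1, -1, 1, 0],
 [1, 0, 0, 0]]
  V a = (0, -1, 3, -1)
Solving gives a = (-1, 0, 4, 3).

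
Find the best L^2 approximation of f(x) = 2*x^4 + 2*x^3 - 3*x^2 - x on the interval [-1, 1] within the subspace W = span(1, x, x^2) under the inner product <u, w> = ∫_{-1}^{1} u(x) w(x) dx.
g(x) = -9*x^2/7 + x/5 - 6/35

The best approximation g ∈ W is the orthogonal projection of f onto W. Writing g = a_0 + a_1 x + a_2 x^2, the coefficients solve the normal equations G · a = b where
  G_{ij} = <φ_i, φ_j> and b_i = <f, φ_i>, with φ_0 = 1, φ_1 = x, φ_2 = x^2.
G =
  [2, 0, 2/3]
  [0, 2/3, 0]
  [2/3, 0, 2/5],
b = (-6/5, 2/15, -22/35).
Solving gives a_0 = -6/35, a_1 = 1/5, a_2 = -9/7, so
  g(x) = -9*x^2/7 + x/5 - 6/35.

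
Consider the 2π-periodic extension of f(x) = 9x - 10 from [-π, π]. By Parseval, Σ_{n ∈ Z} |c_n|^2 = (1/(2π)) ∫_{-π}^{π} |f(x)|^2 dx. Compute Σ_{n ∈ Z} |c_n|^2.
Σ |c_n|^2 = 27π^2 + 100

Expand and integrate term by term over [-π, π]:
  ∫ (9x)^2 dx = 81·(2π^3/3); ∫ 2·9·(-10)·x dx = 0 (odd integrand); ∫ (-10)^2 dx = 100·2π.
So (1/(2π)) ∫_{-π}^{π} (9x - 10)^2 dx = 81π^2/3 + 100 = 27π^2 + 100.
Parseval ⇒ Σ |c_n|^2 = 27π^2 + 100.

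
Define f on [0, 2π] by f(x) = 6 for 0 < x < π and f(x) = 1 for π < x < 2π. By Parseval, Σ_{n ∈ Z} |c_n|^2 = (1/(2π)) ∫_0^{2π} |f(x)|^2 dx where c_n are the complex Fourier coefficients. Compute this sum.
Σ |c_n|^2 = 37/2

Parseval equates the L^2 energy of f (normalised by 1/(2π)) with the ℓ^2 sum of its Fourier coefficients: (1/(2π)) ∫_0^{2π} |f|^2 = Σ |c_n|^2.
Compute the left side: (1/(2π)) [∫_0^π 6^2 dx + ∫_π^{2π} 1^2 dx] = (1/(2π)) · (36π + 1π) = (36 + 1)/2 = 37/2.
So Σ_{n ∈ Z} |c_n|^2 = 37/2.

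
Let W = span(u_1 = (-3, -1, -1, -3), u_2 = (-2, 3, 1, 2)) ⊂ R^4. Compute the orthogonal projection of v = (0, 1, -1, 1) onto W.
proj_W(v) = (-11/172, 121/172, 53/172, 125/172)

Set up U = [u_1 | ... | u_2] ∈ R^(4×2). The projector onto W = col(U) is P = U (U^T U)^(-1) U^T.
Compute U^T U =
  [20, -4]
  [-4, 18],
and U^T v = (-3, 4).
Solve U^T U · c = U^T v for the coefficients: c = (-19/172, 17/86). The projection is proj_W(v) = U c.
Check: (v - proj_W(v)) · u_1 = 0  (should be 0).
Check: (v - proj_W(v)) · u_2 = 0  (should be 0).
Result: proj_W(v) = (-11/172, 121/172, 53/172, 125/172).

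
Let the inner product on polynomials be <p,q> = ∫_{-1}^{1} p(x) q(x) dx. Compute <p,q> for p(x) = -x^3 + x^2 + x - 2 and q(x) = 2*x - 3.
<p,q> = 158/15

Expand the product: p(x)·q(x) = -2*x^4 + 5*x^3 - x^2 - 7*x + 6.
∫_{-1}^{1} of each monomial x^k gives [2/(k+1) if k even, 0 if k odd]. Integrating term-by-term (or equivalently evaluating the antiderivative F(x) = -2*x^5/5 + 5*x^4/4 - x^3/3 - 7*x^2/2 + 6*x at the endpoints):
  F(1) − F(−1) = 181/60 − (-451/60) = 158/15.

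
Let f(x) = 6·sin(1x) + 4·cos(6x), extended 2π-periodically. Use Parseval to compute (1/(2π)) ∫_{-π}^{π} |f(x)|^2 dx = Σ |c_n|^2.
Σ |c_n|^2 = 26

Expand |f|^2 and use orthogonality of {sin(nx), cos(mx)} on [-π, π]:
  ∫_{-π}^{π} sin(nx)^2 dx = π, ∫ cos(mx)^2 dx = π, and cross terms integrate to 0.
So ∫_{-π}^{π} f(x)^2 dx = 6^2 · π + 4^2 · π = (36 + 16)π.
Divide by 2π: (36 + 16)/2 = 26.
By Parseval, this equals Σ |c_n|^2.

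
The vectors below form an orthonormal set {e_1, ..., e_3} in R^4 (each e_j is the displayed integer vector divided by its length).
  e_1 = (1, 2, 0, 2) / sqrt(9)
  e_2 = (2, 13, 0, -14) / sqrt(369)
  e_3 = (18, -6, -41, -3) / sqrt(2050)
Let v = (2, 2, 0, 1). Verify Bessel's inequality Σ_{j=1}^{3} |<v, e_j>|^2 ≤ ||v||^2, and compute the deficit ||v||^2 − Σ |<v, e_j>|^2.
Σ |<v, e_j>|^2 = 401/50; ||v||^2 = 9; deficit = 49/50

Write each e_j = u_j / sqrt(<u_j, u_j>) where u_j is the displayed integer vector. Then <v, e_j> = <v, u_j> / sqrt(<u_j, u_j>), so |<v, e_j>|^2 = <v, u_j>^2 / <u_j, u_j>.
Coefficients: <v, e_1> = 8/sqrt(9), <v, e_2> = 16/sqrt(369), <v, e_3> = 21/sqrt(2050).
Square and sum: Σ |<v, e_j>|^2 = 401/50.
Compute ||v||^2 = v·v = 9.
Deficit = 9 − 401/50 = 49/50 ≥ 0, confirming Bessel's inequality. (The deficit equals ||v − Σ <v,e_j> e_j||^2, the squared distance from v to span{e_j}.)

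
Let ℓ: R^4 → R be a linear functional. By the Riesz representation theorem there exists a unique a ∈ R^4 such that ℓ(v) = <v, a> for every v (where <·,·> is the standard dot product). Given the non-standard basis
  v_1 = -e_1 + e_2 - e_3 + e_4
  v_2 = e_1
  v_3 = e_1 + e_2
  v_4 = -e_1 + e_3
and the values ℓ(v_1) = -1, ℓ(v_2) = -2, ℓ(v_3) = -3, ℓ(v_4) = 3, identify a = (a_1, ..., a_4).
a = (-2, -1, 1, -1)

Write a = (a_1, ..., a_4) in the standard basis. For each basis vector v_i, ℓ(v_i) = <v_i, a> is a linear equation in the a_j's. Collect the n equations into a matrix system V a = ℓ, where row i of V is v_i (expressed in the standard basis). Since V is invertible (lower-triangular with 1s on the diagonal, up to permutation), solve by back-substitution:
  V =
[[-1, 1, -1, 1],
 [1, 0, 0, 0],
 [1, 1, 0, 0],
 [-1, 0, 1, 0]]
  V a = (-1, -2, -3, 3)
Solving gives a = (-2, -1, 1, -1).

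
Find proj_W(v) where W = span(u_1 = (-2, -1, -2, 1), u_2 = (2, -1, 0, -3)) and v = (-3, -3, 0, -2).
proj_W(v) = (-11/13, -47/26, -29/13, -25/26)

Set up U = [u_1 | ... | u_2] ∈ R^(4×2). The projector onto W = col(U) is P = U (U^T U)^(-1) U^T.
Compute U^T U =
  [10, -6]
  [-6, 14],
and U^T v = (7, 3).
Solve U^T U · c = U^T v for the coefficients: c = (29/26, 9/13). The projection is proj_W(v) = U c.
Check: (v - proj_W(v)) · u_1 = 0  (should be 0).
Check: (v - proj_W(v)) · u_2 = 0  (should be 0).
Result: proj_W(v) = (-11/13, -47/26, -29/13, -25/26).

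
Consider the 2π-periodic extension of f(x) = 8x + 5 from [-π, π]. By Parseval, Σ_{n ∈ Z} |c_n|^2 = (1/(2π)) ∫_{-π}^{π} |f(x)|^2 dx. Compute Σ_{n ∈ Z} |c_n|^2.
Σ |c_n|^2 = 64π^2/3 + 25

Expand and integrate term by term over [-π, π]:
  ∫ (8x)^2 dx = 64·(2π^3/3); ∫ 2·8·(5)·x dx = 0 (odd integrand); ∫ 5^2 dx = 25·2π.
So (1/(2π)) ∫_{-π}^{π} (8x + 5)^2 dx = 64π^2/3 + 25 = 64π^2/3 + 25.
Parseval ⇒ Σ |c_n|^2 = 64π^2/3 + 25.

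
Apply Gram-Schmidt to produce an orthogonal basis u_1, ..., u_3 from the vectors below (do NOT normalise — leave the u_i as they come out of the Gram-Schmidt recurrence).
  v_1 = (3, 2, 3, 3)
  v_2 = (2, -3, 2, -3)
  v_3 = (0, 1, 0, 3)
Orthogonal basis:
  u_1 = (3, 2, 3, 3)
  u_2 = (71/31, -87/31, 71/31, -84/31)
  u_3 = (-72/797, -720/797, -72/797, 624/797)

Apply the Gram-Schmidt recurrence
  u_1 = v_1
  u_i = v_i − Σ_{j<i} ((v_i · u_j) / (u_j · u_j)) · u_j.

Step by step this gives:
  u_1 = (3, 2, 3, 3)
  u_2 = (71/31, -87/31, 71/31, -84/31)
  u_3 = (-72/797, -720/797, -72/797, 624/797)

Orthogonality check:
  u_2 · u_1 = 0 (should be 0)
  u_3 · u_1 = 0 (should be 0)
  u_3 · u_2 = 0 (should be 0)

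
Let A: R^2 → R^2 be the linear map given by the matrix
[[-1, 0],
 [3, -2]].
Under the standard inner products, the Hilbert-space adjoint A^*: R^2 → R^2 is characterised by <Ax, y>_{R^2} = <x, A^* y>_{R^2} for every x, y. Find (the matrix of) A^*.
A^* = A^T =
[[-1, 3],
 [0, -2]]

For real matrices with standard dot products, the defining identity <Ax, y> = <x, A^* y> gives (Ax)^T y = x^T (A^*) y, i.e. x^T A^T y = x^T (A^*) y. Since this holds for all x, y, we must have A^* = A^T. Therefore
A^* =
[[-1, 3],
 [0, -2]].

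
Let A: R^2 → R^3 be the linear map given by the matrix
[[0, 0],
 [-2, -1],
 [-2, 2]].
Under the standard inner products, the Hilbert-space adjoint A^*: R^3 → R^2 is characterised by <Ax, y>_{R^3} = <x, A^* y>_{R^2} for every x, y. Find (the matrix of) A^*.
A^* = A^T =
[[0, -2, -2],
 [0, -1, 2]]

For real matrices with standard dot products, the defining identity <Ax, y> = <x, A^* y> gives (Ax)^T y = x^T (A^*) y, i.e. x^T A^T y = x^T (A^*) y. Since this holds for all x, y, we must have A^* = A^T. Therefore
A^* =
[[0, -2, -2],
 [0, -1, 2]].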